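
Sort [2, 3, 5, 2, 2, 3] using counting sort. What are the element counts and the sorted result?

Count array: [0, 0, 3, 2, 0, 1]
(count[i] = number of elements equal to i)
Cumulative count: [0, 0, 3, 5, 5, 6]
Sorted: [2, 2, 2, 3, 3, 5]


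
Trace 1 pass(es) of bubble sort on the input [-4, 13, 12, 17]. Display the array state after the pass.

After pass 1: [-4, 12, 13, 17] (1 swaps)
Total swaps: 1


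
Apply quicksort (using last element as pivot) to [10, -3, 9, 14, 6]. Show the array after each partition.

Partition 1: pivot=6 at index 1 -> [-3, 6, 9, 14, 10]
Partition 2: pivot=10 at index 3 -> [-3, 6, 9, 10, 14]


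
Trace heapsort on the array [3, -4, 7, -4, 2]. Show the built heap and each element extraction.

Build heap: [7, 2, 3, -4, -4]
Extract 7: [3, 2, -4, -4, 7]
Extract 3: [2, -4, -4, 3, 7]
Extract 2: [-4, -4, 2, 3, 7]
Extract -4: [-4, -4, 2, 3, 7]


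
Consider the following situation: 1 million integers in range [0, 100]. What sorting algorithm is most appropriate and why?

Best choice: Counting sort
Reason: O(n + k) where k=100 is small; linear time beats O(n log n)


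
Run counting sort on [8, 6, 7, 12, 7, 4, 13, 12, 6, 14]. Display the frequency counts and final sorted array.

Count array: [0, 0, 0, 0, 1, 0, 2, 2, 1, 0, 0, 0, 2, 1, 1]
(count[i] = number of elements equal to i)
Cumulative count: [0, 0, 0, 0, 1, 1, 3, 5, 6, 6, 6, 6, 8, 9, 10]
Sorted: [4, 6, 6, 7, 7, 8, 12, 12, 13, 14]


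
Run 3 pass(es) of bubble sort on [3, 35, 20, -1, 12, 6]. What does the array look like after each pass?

After pass 1: [3, 20, -1, 12, 6, 35] (4 swaps)
After pass 2: [3, -1, 12, 6, 20, 35] (3 swaps)
After pass 3: [-1, 3, 6, 12, 20, 35] (2 swaps)
Total swaps: 9


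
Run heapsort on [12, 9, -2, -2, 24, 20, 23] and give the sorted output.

Build heap: [24, 12, 23, -2, 9, 20, -2]
Extract 24: [23, 12, 20, -2, 9, -2, 24]
Extract 23: [20, 12, -2, -2, 9, 23, 24]
Extract 20: [12, 9, -2, -2, 20, 23, 24]
Extract 12: [9, -2, -2, 12, 20, 23, 24]
Extract 9: [-2, -2, 9, 12, 20, 23, 24]
Extract -2: [-2, -2, 9, 12, 20, 23, 24]


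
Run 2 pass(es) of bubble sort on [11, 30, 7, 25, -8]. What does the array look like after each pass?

After pass 1: [11, 7, 25, -8, 30] (3 swaps)
After pass 2: [7, 11, -8, 25, 30] (2 swaps)
Total swaps: 5


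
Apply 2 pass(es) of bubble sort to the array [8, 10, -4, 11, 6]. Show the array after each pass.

After pass 1: [8, -4, 10, 6, 11] (2 swaps)
After pass 2: [-4, 8, 6, 10, 11] (2 swaps)
Total swaps: 4


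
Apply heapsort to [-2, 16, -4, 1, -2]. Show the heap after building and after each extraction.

Build heap: [16, 1, -4, -2, -2]
Extract 16: [1, -2, -4, -2, 16]
Extract 1: [-2, -2, -4, 1, 16]
Extract -2: [-2, -4, -2, 1, 16]
Extract -2: [-4, -2, -2, 1, 16]


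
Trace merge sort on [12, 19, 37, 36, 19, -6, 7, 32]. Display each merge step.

Divide and conquer:
  Merge [12] + [19] -> [12, 19]
  Merge [37] + [36] -> [36, 37]
  Merge [12, 19] + [36, 37] -> [12, 19, 36, 37]
  Merge [19] + [-6] -> [-6, 19]
  Merge [7] + [32] -> [7, 32]
  Merge [-6, 19] + [7, 32] -> [-6, 7, 19, 32]
  Merge [12, 19, 36, 37] + [-6, 7, 19, 32] -> [-6, 7, 12, 19, 19, 32, 36, 37]


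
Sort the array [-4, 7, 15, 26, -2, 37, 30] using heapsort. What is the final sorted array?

Build heap: [37, 26, 30, 7, -2, 15, -4]
Extract 37: [30, 26, 15, 7, -2, -4, 37]
Extract 30: [26, 7, 15, -4, -2, 30, 37]
Extract 26: [15, 7, -2, -4, 26, 30, 37]
Extract 15: [7, -4, -2, 15, 26, 30, 37]
Extract 7: [-2, -4, 7, 15, 26, 30, 37]
Extract -2: [-4, -2, 7, 15, 26, 30, 37]


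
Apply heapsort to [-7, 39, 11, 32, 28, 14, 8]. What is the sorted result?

Build heap: [39, 32, 14, -7, 28, 11, 8]
Extract 39: [32, 28, 14, -7, 8, 11, 39]
Extract 32: [28, 11, 14, -7, 8, 32, 39]
Extract 28: [14, 11, 8, -7, 28, 32, 39]
Extract 14: [11, -7, 8, 14, 28, 32, 39]
Extract 11: [8, -7, 11, 14, 28, 32, 39]
Extract 8: [-7, 8, 11, 14, 28, 32, 39]


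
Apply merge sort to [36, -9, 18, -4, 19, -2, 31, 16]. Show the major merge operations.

Divide and conquer:
  Merge [36] + [-9] -> [-9, 36]
  Merge [18] + [-4] -> [-4, 18]
  Merge [-9, 36] + [-4, 18] -> [-9, -4, 18, 36]
  Merge [19] + [-2] -> [-2, 19]
  Merge [31] + [16] -> [16, 31]
  Merge [-2, 19] + [16, 31] -> [-2, 16, 19, 31]
  Merge [-9, -4, 18, 36] + [-2, 16, 19, 31] -> [-9, -4, -2, 16, 18, 19, 31, 36]


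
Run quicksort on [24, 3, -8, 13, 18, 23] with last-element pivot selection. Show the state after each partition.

Partition 1: pivot=23 at index 4 -> [3, -8, 13, 18, 23, 24]
Partition 2: pivot=18 at index 3 -> [3, -8, 13, 18, 23, 24]
Partition 3: pivot=13 at index 2 -> [3, -8, 13, 18, 23, 24]
Partition 4: pivot=-8 at index 0 -> [-8, 3, 13, 18, 23, 24]


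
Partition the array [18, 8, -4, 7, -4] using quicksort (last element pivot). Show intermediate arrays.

Partition 1: pivot=-4 at index 1 -> [-4, -4, 18, 7, 8]
Partition 2: pivot=8 at index 3 -> [-4, -4, 7, 8, 18]


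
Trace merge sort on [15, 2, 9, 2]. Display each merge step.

Divide and conquer:
  Merge [15] + [2] -> [2, 15]
  Merge [9] + [2] -> [2, 9]
  Merge [2, 15] + [2, 9] -> [2, 2, 9, 15]


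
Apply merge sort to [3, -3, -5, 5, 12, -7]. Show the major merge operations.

Divide and conquer:
  Merge [-3] + [-5] -> [-5, -3]
  Merge [3] + [-5, -3] -> [-5, -3, 3]
  Merge [12] + [-7] -> [-7, 12]
  Merge [5] + [-7, 12] -> [-7, 5, 12]
  Merge [-5, -3, 3] + [-7, 5, 12] -> [-7, -5, -3, 3, 5, 12]


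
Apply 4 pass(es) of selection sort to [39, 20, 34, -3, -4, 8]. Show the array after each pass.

Pass 1: Select minimum -4 at index 4, swap -> [-4, 20, 34, -3, 39, 8]
Pass 2: Select minimum -3 at index 3, swap -> [-4, -3, 34, 20, 39, 8]
Pass 3: Select minimum 8 at index 5, swap -> [-4, -3, 8, 20, 39, 34]
Pass 4: Select minimum 20 at index 3, swap -> [-4, -3, 8, 20, 39, 34]


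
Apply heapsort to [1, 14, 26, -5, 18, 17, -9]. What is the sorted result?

Build heap: [26, 18, 17, -5, 14, 1, -9]
Extract 26: [18, 14, 17, -5, -9, 1, 26]
Extract 18: [17, 14, 1, -5, -9, 18, 26]
Extract 17: [14, -5, 1, -9, 17, 18, 26]
Extract 14: [1, -5, -9, 14, 17, 18, 26]
Extract 1: [-5, -9, 1, 14, 17, 18, 26]
Extract -5: [-9, -5, 1, 14, 17, 18, 26]


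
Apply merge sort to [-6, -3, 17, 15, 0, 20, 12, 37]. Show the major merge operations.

Divide and conquer:
  Merge [-6] + [-3] -> [-6, -3]
  Merge [17] + [15] -> [15, 17]
  Merge [-6, -3] + [15, 17] -> [-6, -3, 15, 17]
  Merge [0] + [20] -> [0, 20]
  Merge [12] + [37] -> [12, 37]
  Merge [0, 20] + [12, 37] -> [0, 12, 20, 37]
  Merge [-6, -3, 15, 17] + [0, 12, 20, 37] -> [-6, -3, 0, 12, 15, 17, 20, 37]


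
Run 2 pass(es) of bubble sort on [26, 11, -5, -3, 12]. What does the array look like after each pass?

After pass 1: [11, -5, -3, 12, 26] (4 swaps)
After pass 2: [-5, -3, 11, 12, 26] (2 swaps)
Total swaps: 6


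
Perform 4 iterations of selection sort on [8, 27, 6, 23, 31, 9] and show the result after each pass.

Pass 1: Select minimum 6 at index 2, swap -> [6, 27, 8, 23, 31, 9]
Pass 2: Select minimum 8 at index 2, swap -> [6, 8, 27, 23, 31, 9]
Pass 3: Select minimum 9 at index 5, swap -> [6, 8, 9, 23, 31, 27]
Pass 4: Select minimum 23 at index 3, swap -> [6, 8, 9, 23, 31, 27]


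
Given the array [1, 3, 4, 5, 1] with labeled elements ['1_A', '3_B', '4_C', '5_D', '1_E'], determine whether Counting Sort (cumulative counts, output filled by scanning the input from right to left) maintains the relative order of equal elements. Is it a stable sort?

Trace Counting Sort on the labeled array (the key is the number; the letter only tracks identity):
  Counts for values 0..5: [0, 2, 0, 1, 1, 1]
  Cumulative counts: [0, 2, 2, 3, 4, 5]
  Scan right to left: place 1_E at output index 1
  Scan right to left: place 5_D at output index 4
  Scan right to left: place 4_C at output index 3
  Scan right to left: place 3_B at output index 2
  Scan right to left: place 1_A at output index 0
  Output: [1_A, 1_E, 3_B, 4_C, 5_D]
Equal keys:
  value 1: originally 1_A, 1_E; after sorting 1_A, 1_E -> order preserved
All equal keys kept their original relative order. Counting Sort is stable: scanning the input right to left with decreasing cumulative counts places later duplicates at later output positions.
Answer: Stable


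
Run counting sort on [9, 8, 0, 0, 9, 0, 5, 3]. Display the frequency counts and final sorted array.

Count array: [3, 0, 0, 1, 0, 1, 0, 0, 1, 2]
(count[i] = number of elements equal to i)
Cumulative count: [3, 3, 3, 4, 4, 5, 5, 5, 6, 8]
Sorted: [0, 0, 0, 3, 5, 8, 9, 9]


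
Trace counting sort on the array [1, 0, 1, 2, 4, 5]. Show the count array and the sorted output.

Count array: [1, 2, 1, 0, 1, 1]
(count[i] = number of elements equal to i)
Cumulative count: [1, 3, 4, 4, 5, 6]
Sorted: [0, 1, 1, 2, 4, 5]


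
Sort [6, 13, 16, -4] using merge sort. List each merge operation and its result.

Divide and conquer:
  Merge [6] + [13] -> [6, 13]
  Merge [16] + [-4] -> [-4, 16]
  Merge [6, 13] + [-4, 16] -> [-4, 6, 13, 16]


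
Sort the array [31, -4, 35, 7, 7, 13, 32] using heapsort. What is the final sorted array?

Build heap: [35, 7, 32, -4, 7, 13, 31]
Extract 35: [32, 7, 31, -4, 7, 13, 35]
Extract 32: [31, 7, 13, -4, 7, 32, 35]
Extract 31: [13, 7, 7, -4, 31, 32, 35]
Extract 13: [7, -4, 7, 13, 31, 32, 35]
Extract 7: [7, -4, 7, 13, 31, 32, 35]
Extract 7: [-4, 7, 7, 13, 31, 32, 35]


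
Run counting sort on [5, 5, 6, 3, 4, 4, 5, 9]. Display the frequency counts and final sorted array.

Count array: [0, 0, 0, 1, 2, 3, 1, 0, 0, 1]
(count[i] = number of elements equal to i)
Cumulative count: [0, 0, 0, 1, 3, 6, 7, 7, 7, 8]
Sorted: [3, 4, 4, 5, 5, 5, 6, 9]


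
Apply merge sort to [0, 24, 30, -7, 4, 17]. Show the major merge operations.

Divide and conquer:
  Merge [24] + [30] -> [24, 30]
  Merge [0] + [24, 30] -> [0, 24, 30]
  Merge [4] + [17] -> [4, 17]
  Merge [-7] + [4, 17] -> [-7, 4, 17]
  Merge [0, 24, 30] + [-7, 4, 17] -> [-7, 0, 4, 17, 24, 30]


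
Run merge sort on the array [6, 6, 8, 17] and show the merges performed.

Divide and conquer:
  Merge [6] + [6] -> [6, 6]
  Merge [8] + [17] -> [8, 17]
  Merge [6, 6] + [8, 17] -> [6, 6, 8, 17]


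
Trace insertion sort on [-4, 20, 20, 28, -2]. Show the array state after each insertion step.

First element -4 is already 'sorted'
Insert 20: shifted 0 elements -> [-4, 20, 20, 28, -2]
Insert 20: shifted 0 elements -> [-4, 20, 20, 28, -2]
Insert 28: shifted 0 elements -> [-4, 20, 20, 28, -2]
Insert -2: shifted 3 elements -> [-4, -2, 20, 20, 28]


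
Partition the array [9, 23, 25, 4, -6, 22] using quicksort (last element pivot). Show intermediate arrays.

Partition 1: pivot=22 at index 3 -> [9, 4, -6, 22, 25, 23]
Partition 2: pivot=-6 at index 0 -> [-6, 4, 9, 22, 25, 23]
Partition 3: pivot=9 at index 2 -> [-6, 4, 9, 22, 25, 23]
Partition 4: pivot=23 at index 4 -> [-6, 4, 9, 22, 23, 25]


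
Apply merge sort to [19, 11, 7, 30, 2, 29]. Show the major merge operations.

Divide and conquer:
  Merge [11] + [7] -> [7, 11]
  Merge [19] + [7, 11] -> [7, 11, 19]
  Merge [2] + [29] -> [2, 29]
  Merge [30] + [2, 29] -> [2, 29, 30]
  Merge [7, 11, 19] + [2, 29, 30] -> [2, 7, 11, 19, 29, 30]


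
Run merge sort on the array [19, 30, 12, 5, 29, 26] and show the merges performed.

Divide and conquer:
  Merge [30] + [12] -> [12, 30]
  Merge [19] + [12, 30] -> [12, 19, 30]
  Merge [29] + [26] -> [26, 29]
  Merge [5] + [26, 29] -> [5, 26, 29]
  Merge [12, 19, 30] + [5, 26, 29] -> [5, 12, 19, 26, 29, 30]


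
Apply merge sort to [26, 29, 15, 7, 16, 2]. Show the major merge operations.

Divide and conquer:
  Merge [29] + [15] -> [15, 29]
  Merge [26] + [15, 29] -> [15, 26, 29]
  Merge [16] + [2] -> [2, 16]
  Merge [7] + [2, 16] -> [2, 7, 16]
  Merge [15, 26, 29] + [2, 7, 16] -> [2, 7, 15, 16, 26, 29]


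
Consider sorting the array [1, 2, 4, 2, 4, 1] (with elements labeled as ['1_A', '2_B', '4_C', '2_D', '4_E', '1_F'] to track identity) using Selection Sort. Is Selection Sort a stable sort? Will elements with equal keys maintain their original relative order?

Trace Selection Sort on the labeled array (the key is the number; the letter only tracks identity):
  Pass 1: minimum 1_A is already at index 0; no swap -> [1_A, 2_B, 4_C, 2_D, 4_E, 1_F]
  Pass 2: minimum of unsorted part is 1_F at index 5; swap it with 2_B at index 1 -> [1_A, 1_F, 4_C, 2_D, 4_E, 2_B]
  Pass 3: minimum of unsorted part is 2_D at index 3; swap it with 4_C at index 2 -> [1_A, 1_F, 2_D, 4_C, 4_E, 2_B]
  Pass 4: minimum of unsorted part is 2_B at index 5; swap it with 4_C at index 3 -> [1_A, 1_F, 2_D, 2_B, 4_E, 4_C]
  Pass 5: minimum 4_E is already at index 4; no swap -> [1_A, 1_F, 2_D, 2_B, 4_E, 4_C]
Final order: [1_A, 1_F, 2_D, 2_B, 4_E, 4_C]
Equal keys:
  value 1: originally 1_A, 1_F; after sorting 1_A, 1_F -> order preserved
  value 2: originally 2_B, 2_D; after sorting 2_D, 2_B -> order changed
  value 4: originally 4_C, 4_E; after sorting 4_E, 4_C -> order changed
Equal keys were reordered, so Selection Sort is not stable: the long-range swap that moves the minimum into place can carry an element past an equal key. (One such input is enough; an unstable sort may happen to preserve order on other inputs, but it gives no guarantee.)
Answer: Not stable


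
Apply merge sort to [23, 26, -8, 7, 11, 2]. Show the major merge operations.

Divide and conquer:
  Merge [26] + [-8] -> [-8, 26]
  Merge [23] + [-8, 26] -> [-8, 23, 26]
  Merge [11] + [2] -> [2, 11]
  Merge [7] + [2, 11] -> [2, 7, 11]
  Merge [-8, 23, 26] + [2, 7, 11] -> [-8, 2, 7, 11, 23, 26]


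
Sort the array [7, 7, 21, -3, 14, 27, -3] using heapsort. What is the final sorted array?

Build heap: [27, 14, 21, -3, 7, 7, -3]
Extract 27: [21, 14, 7, -3, 7, -3, 27]
Extract 21: [14, 7, 7, -3, -3, 21, 27]
Extract 14: [7, -3, 7, -3, 14, 21, 27]
Extract 7: [7, -3, -3, 7, 14, 21, 27]
Extract 7: [-3, -3, 7, 7, 14, 21, 27]
Extract -3: [-3, -3, 7, 7, 14, 21, 27]


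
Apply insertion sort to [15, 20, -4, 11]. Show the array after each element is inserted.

First element 15 is already 'sorted'
Insert 20: shifted 0 elements -> [15, 20, -4, 11]
Insert -4: shifted 2 elements -> [-4, 15, 20, 11]
Insert 11: shifted 2 elements -> [-4, 11, 15, 20]


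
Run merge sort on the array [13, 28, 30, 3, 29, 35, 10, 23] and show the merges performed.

Divide and conquer:
  Merge [13] + [28] -> [13, 28]
  Merge [30] + [3] -> [3, 30]
  Merge [13, 28] + [3, 30] -> [3, 13, 28, 30]
  Merge [29] + [35] -> [29, 35]
  Merge [10] + [23] -> [10, 23]
  Merge [29, 35] + [10, 23] -> [10, 23, 29, 35]
  Merge [3, 13, 28, 30] + [10, 23, 29, 35] -> [3, 10, 13, 23, 28, 29, 30, 35]


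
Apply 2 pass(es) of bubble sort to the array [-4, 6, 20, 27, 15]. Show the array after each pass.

After pass 1: [-4, 6, 20, 15, 27] (1 swaps)
After pass 2: [-4, 6, 15, 20, 27] (1 swaps)
Total swaps: 2


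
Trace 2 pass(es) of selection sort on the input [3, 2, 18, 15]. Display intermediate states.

Pass 1: Select minimum 2 at index 1, swap -> [2, 3, 18, 15]
Pass 2: Select minimum 3 at index 1, swap -> [2, 3, 18, 15]


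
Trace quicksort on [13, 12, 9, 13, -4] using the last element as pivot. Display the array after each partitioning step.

Partition 1: pivot=-4 at index 0 -> [-4, 12, 9, 13, 13]
Partition 2: pivot=13 at index 4 -> [-4, 12, 9, 13, 13]
Partition 3: pivot=13 at index 3 -> [-4, 12, 9, 13, 13]
Partition 4: pivot=9 at index 1 -> [-4, 9, 12, 13, 13]


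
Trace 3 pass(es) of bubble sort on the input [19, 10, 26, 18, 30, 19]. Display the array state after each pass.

After pass 1: [10, 19, 18, 26, 19, 30] (3 swaps)
After pass 2: [10, 18, 19, 19, 26, 30] (2 swaps)
After pass 3: [10, 18, 19, 19, 26, 30] (0 swaps)
Total swaps: 5


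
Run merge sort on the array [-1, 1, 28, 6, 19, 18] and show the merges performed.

Divide and conquer:
  Merge [1] + [28] -> [1, 28]
  Merge [-1] + [1, 28] -> [-1, 1, 28]
  Merge [19] + [18] -> [18, 19]
  Merge [6] + [18, 19] -> [6, 18, 19]
  Merge [-1, 1, 28] + [6, 18, 19] -> [-1, 1, 6, 18, 19, 28]


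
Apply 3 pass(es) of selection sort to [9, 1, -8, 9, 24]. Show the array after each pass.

Pass 1: Select minimum -8 at index 2, swap -> [-8, 1, 9, 9, 24]
Pass 2: Select minimum 1 at index 1, swap -> [-8, 1, 9, 9, 24]
Pass 3: Select minimum 9 at index 2, swap -> [-8, 1, 9, 9, 24]


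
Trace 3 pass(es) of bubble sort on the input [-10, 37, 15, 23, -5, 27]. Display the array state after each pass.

After pass 1: [-10, 15, 23, -5, 27, 37] (4 swaps)
After pass 2: [-10, 15, -5, 23, 27, 37] (1 swaps)
After pass 3: [-10, -5, 15, 23, 27, 37] (1 swaps)
Total swaps: 6


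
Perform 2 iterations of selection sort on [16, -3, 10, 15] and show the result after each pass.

Pass 1: Select minimum -3 at index 1, swap -> [-3, 16, 10, 15]
Pass 2: Select minimum 10 at index 2, swap -> [-3, 10, 16, 15]


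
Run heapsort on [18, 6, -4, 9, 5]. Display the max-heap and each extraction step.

Build heap: [18, 9, -4, 6, 5]
Extract 18: [9, 6, -4, 5, 18]
Extract 9: [6, 5, -4, 9, 18]
Extract 6: [5, -4, 6, 9, 18]
Extract 5: [-4, 5, 6, 9, 18]


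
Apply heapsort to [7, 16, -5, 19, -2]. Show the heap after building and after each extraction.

Build heap: [19, 16, -5, 7, -2]
Extract 19: [16, 7, -5, -2, 19]
Extract 16: [7, -2, -5, 16, 19]
Extract 7: [-2, -5, 7, 16, 19]
Extract -2: [-5, -2, 7, 16, 19]


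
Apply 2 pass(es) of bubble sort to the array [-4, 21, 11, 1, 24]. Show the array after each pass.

After pass 1: [-4, 11, 1, 21, 24] (2 swaps)
After pass 2: [-4, 1, 11, 21, 24] (1 swaps)
Total swaps: 3


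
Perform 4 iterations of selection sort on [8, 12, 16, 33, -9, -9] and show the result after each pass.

Pass 1: Select minimum -9 at index 4, swap -> [-9, 12, 16, 33, 8, -9]
Pass 2: Select minimum -9 at index 5, swap -> [-9, -9, 16, 33, 8, 12]
Pass 3: Select minimum 8 at index 4, swap -> [-9, -9, 8, 33, 16, 12]
Pass 4: Select minimum 12 at index 5, swap -> [-9, -9, 8, 12, 16, 33]


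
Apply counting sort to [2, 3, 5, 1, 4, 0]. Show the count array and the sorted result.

Count array: [1, 1, 1, 1, 1, 1]
(count[i] = number of elements equal to i)
Cumulative count: [1, 2, 3, 4, 5, 6]
Sorted: [0, 1, 2, 3, 4, 5]


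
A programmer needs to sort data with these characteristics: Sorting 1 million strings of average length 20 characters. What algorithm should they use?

Best choice: MSD radix sort or Mergesort
Reason: MSD radix sort is a non-comparison sort that buckets the strings by successive character positions, running in time proportional to the total number of characters examined rather than O(n log n) string comparisons; mergesort is a stable O(n log n)-comparison alternative that works for arbitrary variable-length keys


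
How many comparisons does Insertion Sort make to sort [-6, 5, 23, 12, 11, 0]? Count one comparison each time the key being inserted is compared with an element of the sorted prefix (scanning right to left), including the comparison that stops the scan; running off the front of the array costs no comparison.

Insert 5: -6 <= 5 (stop) = 1 comparison(s) -> [-6, 5, 23, 12, 11, 0]
Insert 23: 5 <= 23 (stop) = 1 comparison(s) -> [-6, 5, 23, 12, 11, 0]
Insert 12: 23 > 12 (shift), 5 <= 12 (stop) = 2 comparison(s) -> [-6, 5, 12, 23, 11, 0]
Insert 11: 23 > 11 (shift), 12 > 11 (shift), 5 <= 11 (stop) = 3 comparison(s) -> [-6, 5, 11, 12, 23, 0]
Insert 0: 23 > 0 (shift), 12 > 0 (shift), 11 > 0 (shift), 5 > 0 (shift), -6 <= 0 (stop) = 5 comparison(s) -> [-6, 0, 5, 11, 12, 23]
Total comparisons: 1 + 1 + 2 + 3 + 5 = 12


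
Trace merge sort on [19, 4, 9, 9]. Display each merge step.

Divide and conquer:
  Merge [19] + [4] -> [4, 19]
  Merge [9] + [9] -> [9, 9]
  Merge [4, 19] + [9, 9] -> [4, 9, 9, 19]


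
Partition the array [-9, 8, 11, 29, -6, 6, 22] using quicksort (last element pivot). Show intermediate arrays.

Partition 1: pivot=22 at index 5 -> [-9, 8, 11, -6, 6, 22, 29]
Partition 2: pivot=6 at index 2 -> [-9, -6, 6, 8, 11, 22, 29]
Partition 3: pivot=-6 at index 1 -> [-9, -6, 6, 8, 11, 22, 29]
Partition 4: pivot=11 at index 4 -> [-9, -6, 6, 8, 11, 22, 29]


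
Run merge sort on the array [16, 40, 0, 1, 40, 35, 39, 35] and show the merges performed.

Divide and conquer:
  Merge [16] + [40] -> [16, 40]
  Merge [0] + [1] -> [0, 1]
  Merge [16, 40] + [0, 1] -> [0, 1, 16, 40]
  Merge [40] + [35] -> [35, 40]
  Merge [39] + [35] -> [35, 39]
  Merge [35, 40] + [35, 39] -> [35, 35, 39, 40]
  Merge [0, 1, 16, 40] + [35, 35, 39, 40] -> [0, 1, 16, 35, 35, 39, 40, 40]


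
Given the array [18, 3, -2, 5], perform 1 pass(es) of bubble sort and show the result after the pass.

After pass 1: [3, -2, 5, 18] (3 swaps)
Total swaps: 3


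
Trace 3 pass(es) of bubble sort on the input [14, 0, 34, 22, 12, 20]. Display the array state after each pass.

After pass 1: [0, 14, 22, 12, 20, 34] (4 swaps)
After pass 2: [0, 14, 12, 20, 22, 34] (2 swaps)
After pass 3: [0, 12, 14, 20, 22, 34] (1 swaps)
Total swaps: 7


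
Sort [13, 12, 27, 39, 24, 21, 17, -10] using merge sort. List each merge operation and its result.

Divide and conquer:
  Merge [13] + [12] -> [12, 13]
  Merge [27] + [39] -> [27, 39]
  Merge [12, 13] + [27, 39] -> [12, 13, 27, 39]
  Merge [24] + [21] -> [21, 24]
  Merge [17] + [-10] -> [-10, 17]
  Merge [21, 24] + [-10, 17] -> [-10, 17, 21, 24]
  Merge [12, 13, 27, 39] + [-10, 17, 21, 24] -> [-10, 12, 13, 17, 21, 24, 27, 39]


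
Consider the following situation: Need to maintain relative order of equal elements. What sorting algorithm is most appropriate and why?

Best choice: Merge sort or Insertion sort
Reason: Both are stable; quicksort and heapsort are not stable


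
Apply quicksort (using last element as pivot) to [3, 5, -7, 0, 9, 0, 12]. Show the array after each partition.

Partition 1: pivot=12 at index 6 -> [3, 5, -7, 0, 9, 0, 12]
Partition 2: pivot=0 at index 2 -> [-7, 0, 0, 5, 9, 3, 12]
Partition 3: pivot=0 at index 1 -> [-7, 0, 0, 5, 9, 3, 12]
Partition 4: pivot=3 at index 3 -> [-7, 0, 0, 3, 9, 5, 12]
Partition 5: pivot=5 at index 4 -> [-7, 0, 0, 3, 5, 9, 12]


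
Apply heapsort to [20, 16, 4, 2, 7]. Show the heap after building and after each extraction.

Build heap: [20, 16, 4, 2, 7]
Extract 20: [16, 7, 4, 2, 20]
Extract 16: [7, 2, 4, 16, 20]
Extract 7: [4, 2, 7, 16, 20]
Extract 4: [2, 4, 7, 16, 20]


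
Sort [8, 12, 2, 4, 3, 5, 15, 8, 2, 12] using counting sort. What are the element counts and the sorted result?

Count array: [0, 0, 2, 1, 1, 1, 0, 0, 2, 0, 0, 0, 2, 0, 0, 1]
(count[i] = number of elements equal to i)
Cumulative count: [0, 0, 2, 3, 4, 5, 5, 5, 7, 7, 7, 7, 9, 9, 9, 10]
Sorted: [2, 2, 3, 4, 5, 8, 8, 12, 12, 15]


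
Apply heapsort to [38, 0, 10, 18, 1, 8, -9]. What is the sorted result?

Build heap: [38, 18, 10, 0, 1, 8, -9]
Extract 38: [18, 1, 10, 0, -9, 8, 38]
Extract 18: [10, 1, 8, 0, -9, 18, 38]
Extract 10: [8, 1, -9, 0, 10, 18, 38]
Extract 8: [1, 0, -9, 8, 10, 18, 38]
Extract 1: [0, -9, 1, 8, 10, 18, 38]
Extract 0: [-9, 0, 1, 8, 10, 18, 38]


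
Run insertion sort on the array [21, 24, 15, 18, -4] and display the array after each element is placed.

First element 21 is already 'sorted'
Insert 24: shifted 0 elements -> [21, 24, 15, 18, -4]
Insert 15: shifted 2 elements -> [15, 21, 24, 18, -4]
Insert 18: shifted 2 elements -> [15, 18, 21, 24, -4]
Insert -4: shifted 4 elements -> [-4, 15, 18, 21, 24]


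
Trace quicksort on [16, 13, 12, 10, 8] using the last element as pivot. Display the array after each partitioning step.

Partition 1: pivot=8 at index 0 -> [8, 13, 12, 10, 16]
Partition 2: pivot=16 at index 4 -> [8, 13, 12, 10, 16]
Partition 3: pivot=10 at index 1 -> [8, 10, 12, 13, 16]
Partition 4: pivot=13 at index 3 -> [8, 10, 12, 13, 16]


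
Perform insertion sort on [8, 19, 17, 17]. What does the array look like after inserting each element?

First element 8 is already 'sorted'
Insert 19: shifted 0 elements -> [8, 19, 17, 17]
Insert 17: shifted 1 elements -> [8, 17, 19, 17]
Insert 17: shifted 1 elements -> [8, 17, 17, 19]


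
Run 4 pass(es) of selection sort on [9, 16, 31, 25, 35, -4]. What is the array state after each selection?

Pass 1: Select minimum -4 at index 5, swap -> [-4, 16, 31, 25, 35, 9]
Pass 2: Select minimum 9 at index 5, swap -> [-4, 9, 31, 25, 35, 16]
Pass 3: Select minimum 16 at index 5, swap -> [-4, 9, 16, 25, 35, 31]
Pass 4: Select minimum 25 at index 3, swap -> [-4, 9, 16, 25, 35, 31]


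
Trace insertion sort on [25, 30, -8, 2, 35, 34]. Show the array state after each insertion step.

First element 25 is already 'sorted'
Insert 30: shifted 0 elements -> [25, 30, -8, 2, 35, 34]
Insert -8: shifted 2 elements -> [-8, 25, 30, 2, 35, 34]
Insert 2: shifted 2 elements -> [-8, 2, 25, 30, 35, 34]
Insert 35: shifted 0 elements -> [-8, 2, 25, 30, 35, 34]
Insert 34: shifted 1 elements -> [-8, 2, 25, 30, 34, 35]


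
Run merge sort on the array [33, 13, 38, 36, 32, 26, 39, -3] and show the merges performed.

Divide and conquer:
  Merge [33] + [13] -> [13, 33]
  Merge [38] + [36] -> [36, 38]
  Merge [13, 33] + [36, 38] -> [13, 33, 36, 38]
  Merge [32] + [26] -> [26, 32]
  Merge [39] + [-3] -> [-3, 39]
  Merge [26, 32] + [-3, 39] -> [-3, 26, 32, 39]
  Merge [13, 33, 36, 38] + [-3, 26, 32, 39] -> [-3, 13, 26, 32, 33, 36, 38, 39]


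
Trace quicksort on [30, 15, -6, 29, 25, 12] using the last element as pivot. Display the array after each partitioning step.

Partition 1: pivot=12 at index 1 -> [-6, 12, 30, 29, 25, 15]
Partition 2: pivot=15 at index 2 -> [-6, 12, 15, 29, 25, 30]
Partition 3: pivot=30 at index 5 -> [-6, 12, 15, 29, 25, 30]
Partition 4: pivot=25 at index 3 -> [-6, 12, 15, 25, 29, 30]


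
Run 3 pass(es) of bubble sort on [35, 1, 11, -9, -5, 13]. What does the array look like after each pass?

After pass 1: [1, 11, -9, -5, 13, 35] (5 swaps)
After pass 2: [1, -9, -5, 11, 13, 35] (2 swaps)
After pass 3: [-9, -5, 1, 11, 13, 35] (2 swaps)
Total swaps: 9


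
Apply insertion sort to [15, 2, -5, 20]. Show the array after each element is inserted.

First element 15 is already 'sorted'
Insert 2: shifted 1 elements -> [2, 15, -5, 20]
Insert -5: shifted 2 elements -> [-5, 2, 15, 20]
Insert 20: shifted 0 elements -> [-5, 2, 15, 20]


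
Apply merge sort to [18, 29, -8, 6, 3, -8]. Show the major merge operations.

Divide and conquer:
  Merge [29] + [-8] -> [-8, 29]
  Merge [18] + [-8, 29] -> [-8, 18, 29]
  Merge [3] + [-8] -> [-8, 3]
  Merge [6] + [-8, 3] -> [-8, 3, 6]
  Merge [-8, 18, 29] + [-8, 3, 6] -> [-8, -8, 3, 6, 18, 29]


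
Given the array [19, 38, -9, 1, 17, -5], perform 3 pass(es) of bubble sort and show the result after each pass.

After pass 1: [19, -9, 1, 17, -5, 38] (4 swaps)
After pass 2: [-9, 1, 17, -5, 19, 38] (4 swaps)
After pass 3: [-9, 1, -5, 17, 19, 38] (1 swaps)
Total swaps: 9


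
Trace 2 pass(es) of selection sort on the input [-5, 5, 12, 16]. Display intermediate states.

Pass 1: Select minimum -5 at index 0, swap -> [-5, 5, 12, 16]
Pass 2: Select minimum 5 at index 1, swap -> [-5, 5, 12, 16]


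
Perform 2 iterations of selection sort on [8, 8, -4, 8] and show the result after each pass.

Pass 1: Select minimum -4 at index 2, swap -> [-4, 8, 8, 8]
Pass 2: Select minimum 8 at index 1, swap -> [-4, 8, 8, 8]


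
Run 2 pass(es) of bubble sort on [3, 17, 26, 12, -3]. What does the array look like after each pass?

After pass 1: [3, 17, 12, -3, 26] (2 swaps)
After pass 2: [3, 12, -3, 17, 26] (2 swaps)
Total swaps: 4


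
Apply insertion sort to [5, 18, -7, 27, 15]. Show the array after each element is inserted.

First element 5 is already 'sorted'
Insert 18: shifted 0 elements -> [5, 18, -7, 27, 15]
Insert -7: shifted 2 elements -> [-7, 5, 18, 27, 15]
Insert 27: shifted 0 elements -> [-7, 5, 18, 27, 15]
Insert 15: shifted 2 elements -> [-7, 5, 15, 18, 27]


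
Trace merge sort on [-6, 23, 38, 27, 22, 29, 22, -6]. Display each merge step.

Divide and conquer:
  Merge [-6] + [23] -> [-6, 23]
  Merge [38] + [27] -> [27, 38]
  Merge [-6, 23] + [27, 38] -> [-6, 23, 27, 38]
  Merge [22] + [29] -> [22, 29]
  Merge [22] + [-6] -> [-6, 22]
  Merge [22, 29] + [-6, 22] -> [-6, 22, 22, 29]
  Merge [-6, 23, 27, 38] + [-6, 22, 22, 29] -> [-6, -6, 22, 22, 23, 27, 29, 38]


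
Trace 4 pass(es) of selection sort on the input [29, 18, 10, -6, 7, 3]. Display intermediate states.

Pass 1: Select minimum -6 at index 3, swap -> [-6, 18, 10, 29, 7, 3]
Pass 2: Select minimum 3 at index 5, swap -> [-6, 3, 10, 29, 7, 18]
Pass 3: Select minimum 7 at index 4, swap -> [-6, 3, 7, 29, 10, 18]
Pass 4: Select minimum 10 at index 4, swap -> [-6, 3, 7, 10, 29, 18]


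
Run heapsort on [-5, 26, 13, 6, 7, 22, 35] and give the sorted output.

Build heap: [35, 26, 22, 6, 7, -5, 13]
Extract 35: [26, 13, 22, 6, 7, -5, 35]
Extract 26: [22, 13, -5, 6, 7, 26, 35]
Extract 22: [13, 7, -5, 6, 22, 26, 35]
Extract 13: [7, 6, -5, 13, 22, 26, 35]
Extract 7: [6, -5, 7, 13, 22, 26, 35]
Extract 6: [-5, 6, 7, 13, 22, 26, 35]


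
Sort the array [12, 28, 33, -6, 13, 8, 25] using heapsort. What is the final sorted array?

Build heap: [33, 28, 25, -6, 13, 8, 12]
Extract 33: [28, 13, 25, -6, 12, 8, 33]
Extract 28: [25, 13, 8, -6, 12, 28, 33]
Extract 25: [13, 12, 8, -6, 25, 28, 33]
Extract 13: [12, -6, 8, 13, 25, 28, 33]
Extract 12: [8, -6, 12, 13, 25, 28, 33]
Extract 8: [-6, 8, 12, 13, 25, 28, 33]


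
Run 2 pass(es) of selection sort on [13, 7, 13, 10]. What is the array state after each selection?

Pass 1: Select minimum 7 at index 1, swap -> [7, 13, 13, 10]
Pass 2: Select minimum 10 at index 3, swap -> [7, 10, 13, 13]


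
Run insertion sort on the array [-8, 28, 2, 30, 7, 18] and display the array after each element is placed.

First element -8 is already 'sorted'
Insert 28: shifted 0 elements -> [-8, 28, 2, 30, 7, 18]
Insert 2: shifted 1 elements -> [-8, 2, 28, 30, 7, 18]
Insert 30: shifted 0 elements -> [-8, 2, 28, 30, 7, 18]
Insert 7: shifted 2 elements -> [-8, 2, 7, 28, 30, 18]
Insert 18: shifted 2 elements -> [-8, 2, 7, 18, 28, 30]


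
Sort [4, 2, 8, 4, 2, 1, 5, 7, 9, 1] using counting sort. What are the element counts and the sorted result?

Count array: [0, 2, 2, 0, 2, 1, 0, 1, 1, 1]
(count[i] = number of elements equal to i)
Cumulative count: [0, 2, 4, 4, 6, 7, 7, 8, 9, 10]
Sorted: [1, 1, 2, 2, 4, 4, 5, 7, 8, 9]


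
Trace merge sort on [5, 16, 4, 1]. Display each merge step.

Divide and conquer:
  Merge [5] + [16] -> [5, 16]
  Merge [4] + [1] -> [1, 4]
  Merge [5, 16] + [1, 4] -> [1, 4, 5, 16]


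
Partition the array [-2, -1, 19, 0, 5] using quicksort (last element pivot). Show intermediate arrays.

Partition 1: pivot=5 at index 3 -> [-2, -1, 0, 5, 19]
Partition 2: pivot=0 at index 2 -> [-2, -1, 0, 5, 19]
Partition 3: pivot=-1 at index 1 -> [-2, -1, 0, 5, 19]


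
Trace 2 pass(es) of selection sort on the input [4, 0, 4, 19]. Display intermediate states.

Pass 1: Select minimum 0 at index 1, swap -> [0, 4, 4, 19]
Pass 2: Select minimum 4 at index 1, swap -> [0, 4, 4, 19]


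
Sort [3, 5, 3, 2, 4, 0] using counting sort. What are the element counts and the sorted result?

Count array: [1, 0, 1, 2, 1, 1]
(count[i] = number of elements equal to i)
Cumulative count: [1, 1, 2, 4, 5, 6]
Sorted: [0, 2, 3, 3, 4, 5]


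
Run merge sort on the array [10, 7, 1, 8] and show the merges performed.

Divide and conquer:
  Merge [10] + [7] -> [7, 10]
  Merge [1] + [8] -> [1, 8]
  Merge [7, 10] + [1, 8] -> [1, 7, 8, 10]


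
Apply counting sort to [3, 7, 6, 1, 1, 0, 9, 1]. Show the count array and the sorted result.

Count array: [1, 3, 0, 1, 0, 0, 1, 1, 0, 1]
(count[i] = number of elements equal to i)
Cumulative count: [1, 4, 4, 5, 5, 5, 6, 7, 7, 8]
Sorted: [0, 1, 1, 1, 3, 6, 7, 9]


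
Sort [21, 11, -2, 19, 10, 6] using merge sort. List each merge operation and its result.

Divide and conquer:
  Merge [11] + [-2] -> [-2, 11]
  Merge [21] + [-2, 11] -> [-2, 11, 21]
  Merge [10] + [6] -> [6, 10]
  Merge [19] + [6, 10] -> [6, 10, 19]
  Merge [-2, 11, 21] + [6, 10, 19] -> [-2, 6, 10, 11, 19, 21]


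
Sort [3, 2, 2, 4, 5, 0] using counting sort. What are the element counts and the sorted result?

Count array: [1, 0, 2, 1, 1, 1]
(count[i] = number of elements equal to i)
Cumulative count: [1, 1, 3, 4, 5, 6]
Sorted: [0, 2, 2, 3, 4, 5]


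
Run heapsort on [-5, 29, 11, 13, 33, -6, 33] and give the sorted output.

Build heap: [33, 29, 33, 13, -5, -6, 11]
Extract 33: [33, 29, 11, 13, -5, -6, 33]
Extract 33: [29, 13, 11, -6, -5, 33, 33]
Extract 29: [13, -5, 11, -6, 29, 33, 33]
Extract 13: [11, -5, -6, 13, 29, 33, 33]
Extract 11: [-5, -6, 11, 13, 29, 33, 33]
Extract -5: [-6, -5, 11, 13, 29, 33, 33]


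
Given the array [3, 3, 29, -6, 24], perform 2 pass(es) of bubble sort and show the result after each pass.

After pass 1: [3, 3, -6, 24, 29] (2 swaps)
After pass 2: [3, -6, 3, 24, 29] (1 swaps)
Total swaps: 3


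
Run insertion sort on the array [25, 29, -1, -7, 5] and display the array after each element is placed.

First element 25 is already 'sorted'
Insert 29: shifted 0 elements -> [25, 29, -1, -7, 5]
Insert -1: shifted 2 elements -> [-1, 25, 29, -7, 5]
Insert -7: shifted 3 elements -> [-7, -1, 25, 29, 5]
Insert 5: shifted 2 elements -> [-7, -1, 5, 25, 29]


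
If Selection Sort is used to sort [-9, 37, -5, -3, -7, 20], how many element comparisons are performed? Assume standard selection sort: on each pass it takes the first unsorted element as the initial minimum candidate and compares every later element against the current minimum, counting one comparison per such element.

Pass 1: scan indices 1..5 for the minimum = 5 comparison(s); min is -9, place at index 0 -> [-9, 37, -5, -3, -7, 20]
Pass 2: scan indices 2..5 for the minimum = 4 comparison(s); min is -7, place at index 1 -> [-9, -7, -5, -3, 37, 20]
Pass 3: scan indices 3..5 for the minimum = 3 comparison(s); min is -5, place at index 2 -> [-9, -7, -5, -3, 37, 20]
Pass 4: scan indices 4..5 for the minimum = 2 comparison(s); min is -3, place at index 3 -> [-9, -7, -5, -3, 37, 20]
Pass 5: scan indices 5..5 for the minimum = 1 comparison(s); min is 20, place at index 4 -> [-9, -7, -5, -3, 20, 37]
Selection sort always scans the whole unsorted suffix, so the count is (n-1) + (n-2) + ... + 1 = n(n-1)/2 = 6*5/2 = 15 regardless of the input order.
Total comparisons: 5 + 4 + 3 + 2 + 1 = 15


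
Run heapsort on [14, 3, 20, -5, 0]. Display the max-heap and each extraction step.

Build heap: [20, 3, 14, -5, 0]
Extract 20: [14, 3, 0, -5, 20]
Extract 14: [3, -5, 0, 14, 20]
Extract 3: [0, -5, 3, 14, 20]
Extract 0: [-5, 0, 3, 14, 20]


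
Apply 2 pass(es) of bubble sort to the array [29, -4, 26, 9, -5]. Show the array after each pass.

After pass 1: [-4, 26, 9, -5, 29] (4 swaps)
After pass 2: [-4, 9, -5, 26, 29] (2 swaps)
Total swaps: 6


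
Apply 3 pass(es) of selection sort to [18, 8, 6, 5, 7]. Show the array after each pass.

Pass 1: Select minimum 5 at index 3, swap -> [5, 8, 6, 18, 7]
Pass 2: Select minimum 6 at index 2, swap -> [5, 6, 8, 18, 7]
Pass 3: Select minimum 7 at index 4, swap -> [5, 6, 7, 18, 8]


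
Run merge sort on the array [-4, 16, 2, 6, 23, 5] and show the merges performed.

Divide and conquer:
  Merge [16] + [2] -> [2, 16]
  Merge [-4] + [2, 16] -> [-4, 2, 16]
  Merge [23] + [5] -> [5, 23]
  Merge [6] + [5, 23] -> [5, 6, 23]
  Merge [-4, 2, 16] + [5, 6, 23] -> [-4, 2, 5, 6, 16, 23]


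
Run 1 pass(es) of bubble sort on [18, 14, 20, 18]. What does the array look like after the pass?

After pass 1: [14, 18, 18, 20] (2 swaps)
Total swaps: 2


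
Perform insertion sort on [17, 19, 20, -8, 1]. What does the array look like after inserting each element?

First element 17 is already 'sorted'
Insert 19: shifted 0 elements -> [17, 19, 20, -8, 1]
Insert 20: shifted 0 elements -> [17, 19, 20, -8, 1]
Insert -8: shifted 3 elements -> [-8, 17, 19, 20, 1]
Insert 1: shifted 3 elements -> [-8, 1, 17, 19, 20]


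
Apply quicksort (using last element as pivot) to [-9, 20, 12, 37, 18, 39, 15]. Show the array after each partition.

Partition 1: pivot=15 at index 2 -> [-9, 12, 15, 37, 18, 39, 20]
Partition 2: pivot=12 at index 1 -> [-9, 12, 15, 37, 18, 39, 20]
Partition 3: pivot=20 at index 4 -> [-9, 12, 15, 18, 20, 39, 37]
Partition 4: pivot=37 at index 5 -> [-9, 12, 15, 18, 20, 37, 39]


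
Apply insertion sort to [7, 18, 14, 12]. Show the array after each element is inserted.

First element 7 is already 'sorted'
Insert 18: shifted 0 elements -> [7, 18, 14, 12]
Insert 14: shifted 1 elements -> [7, 14, 18, 12]
Insert 12: shifted 2 elements -> [7, 12, 14, 18]


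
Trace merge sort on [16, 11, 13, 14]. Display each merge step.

Divide and conquer:
  Merge [16] + [11] -> [11, 16]
  Merge [13] + [14] -> [13, 14]
  Merge [11, 16] + [13, 14] -> [11, 13, 14, 16]


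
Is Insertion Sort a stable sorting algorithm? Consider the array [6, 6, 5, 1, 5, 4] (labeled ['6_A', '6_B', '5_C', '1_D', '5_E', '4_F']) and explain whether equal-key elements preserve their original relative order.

Trace Insertion Sort on the labeled array (the key is the number; the letter only tracks identity):
  Insert 6_B at index 1: [6_A, 6_B, 5_C, 1_D, 5_E, 4_F]
  Insert 5_C at index 0: [5_C, 6_A, 6_B, 1_D, 5_E, 4_F]
  Insert 1_D at index 0: [1_D, 5_C, 6_A, 6_B, 5_E, 4_F]
  Insert 5_E at index 2: [1_D, 5_C, 5_E, 6_A, 6_B, 4_F]
  Insert 4_F at index 1: [1_D, 4_F, 5_C, 5_E, 6_A, 6_B]
Final order: [1_D, 4_F, 5_C, 5_E, 6_A, 6_B]
Equal keys:
  value 5: originally 5_C, 5_E; after sorting 5_C, 5_E -> order preserved
  value 6: originally 6_A, 6_B; after sorting 6_A, 6_B -> order preserved
All equal keys kept their original relative order. Insertion Sort is stable: elements are shifted only while they are strictly greater than the key, so a key is inserted after any equal elements already placed.
Answer: Stable


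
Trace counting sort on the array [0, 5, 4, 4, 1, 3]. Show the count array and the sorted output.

Count array: [1, 1, 0, 1, 2, 1]
(count[i] = number of elements equal to i)
Cumulative count: [1, 2, 2, 3, 5, 6]
Sorted: [0, 1, 3, 4, 4, 5]


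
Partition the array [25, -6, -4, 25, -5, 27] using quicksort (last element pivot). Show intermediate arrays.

Partition 1: pivot=27 at index 5 -> [25, -6, -4, 25, -5, 27]
Partition 2: pivot=-5 at index 1 -> [-6, -5, -4, 25, 25, 27]
Partition 3: pivot=25 at index 4 -> [-6, -5, -4, 25, 25, 27]
Partition 4: pivot=25 at index 3 -> [-6, -5, -4, 25, 25, 27]


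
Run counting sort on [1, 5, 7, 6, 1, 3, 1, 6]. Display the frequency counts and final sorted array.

Count array: [0, 3, 0, 1, 0, 1, 2, 1]
(count[i] = number of elements equal to i)
Cumulative count: [0, 3, 3, 4, 4, 5, 7, 8]
Sorted: [1, 1, 1, 3, 5, 6, 6, 7]


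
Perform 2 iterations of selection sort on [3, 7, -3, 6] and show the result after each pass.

Pass 1: Select minimum -3 at index 2, swap -> [-3, 7, 3, 6]
Pass 2: Select minimum 3 at index 2, swap -> [-3, 3, 7, 6]


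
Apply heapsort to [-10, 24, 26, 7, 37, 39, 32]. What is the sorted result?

Build heap: [39, 37, 32, 7, 24, 26, -10]
Extract 39: [37, 24, 32, 7, -10, 26, 39]
Extract 37: [32, 24, 26, 7, -10, 37, 39]
Extract 32: [26, 24, -10, 7, 32, 37, 39]
Extract 26: [24, 7, -10, 26, 32, 37, 39]
Extract 24: [7, -10, 24, 26, 32, 37, 39]
Extract 7: [-10, 7, 24, 26, 32, 37, 39]


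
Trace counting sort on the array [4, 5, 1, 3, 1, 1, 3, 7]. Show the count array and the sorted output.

Count array: [0, 3, 0, 2, 1, 1, 0, 1]
(count[i] = number of elements equal to i)
Cumulative count: [0, 3, 3, 5, 6, 7, 7, 8]
Sorted: [1, 1, 1, 3, 3, 4, 5, 7]


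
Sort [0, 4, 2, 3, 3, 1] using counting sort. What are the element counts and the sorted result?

Count array: [1, 1, 1, 2, 1]
(count[i] = number of elements equal to i)
Cumulative count: [1, 2, 3, 5, 6]
Sorted: [0, 1, 2, 3, 3, 4]


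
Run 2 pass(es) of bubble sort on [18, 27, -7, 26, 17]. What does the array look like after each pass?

After pass 1: [18, -7, 26, 17, 27] (3 swaps)
After pass 2: [-7, 18, 17, 26, 27] (2 swaps)
Total swaps: 5
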